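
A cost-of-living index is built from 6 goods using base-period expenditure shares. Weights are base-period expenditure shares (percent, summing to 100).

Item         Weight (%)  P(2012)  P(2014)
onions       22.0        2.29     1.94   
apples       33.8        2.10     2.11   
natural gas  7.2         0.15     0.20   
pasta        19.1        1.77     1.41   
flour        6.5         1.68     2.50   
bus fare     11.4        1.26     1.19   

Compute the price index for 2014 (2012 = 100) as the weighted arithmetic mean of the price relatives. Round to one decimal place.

onions: 22.0 × (1.94/2.29) = 22.0 × 0.847162 = 18.6376
apples: 33.8 × (2.11/2.10) = 33.8 × 1.004762 = 33.9610
natural gas: 7.2 × (0.20/0.15) = 7.2 × 1.333333 = 9.6000
pasta: 19.1 × (1.41/1.77) = 19.1 × 0.796610 = 15.2153
flour: 6.5 × (2.50/1.68) = 6.5 × 1.488095 = 9.6726
bus fare: 11.4 × (1.19/1.26) = 11.4 × 0.944444 = 10.7667
Index = Σ wᵢ·(p₁ᵢ/p₀ᵢ) = 18.6376 + 33.9610 + 9.6000 + 15.2153 + 9.6726 + 10.7667 = 97.8530

97.9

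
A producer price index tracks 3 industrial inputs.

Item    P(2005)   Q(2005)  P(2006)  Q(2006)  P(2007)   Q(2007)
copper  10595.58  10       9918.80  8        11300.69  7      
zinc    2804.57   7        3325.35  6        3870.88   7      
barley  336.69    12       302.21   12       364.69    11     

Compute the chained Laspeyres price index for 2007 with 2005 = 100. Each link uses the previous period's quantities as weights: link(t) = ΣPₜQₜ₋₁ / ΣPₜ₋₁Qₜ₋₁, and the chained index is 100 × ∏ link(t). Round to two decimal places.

111.52

Link 2005→2006:
ΣP(2006)Q(2005) = 9918.80×10 + 3325.35×7 + 302.21×12 = 99188 + 23277.45 + 3626.52 = 126091.97
ΣP(2005)Q(2005) = 10595.58×10 + 2804.57×7 + 336.69×12 = 105955.8 + 19631.99 + 4040.28 = 129628.07
link = 126091.97/129628.07 = 0.972721
Link 2006→2007:
ΣP(2007)Q(2006) = 11300.69×8 + 3870.88×6 + 364.69×12 = 90405.52 + 23225.28 + 4376.28 = 118007.08
ΣP(2006)Q(2006) = 9918.80×8 + 3325.35×6 + 302.21×12 = 79350.4 + 19952.1 + 3626.52 = 102929.02
link = 118007.08/102929.02 = 1.146490
Chained index = 100 × 0.972721 × 1.146490 = 111.5215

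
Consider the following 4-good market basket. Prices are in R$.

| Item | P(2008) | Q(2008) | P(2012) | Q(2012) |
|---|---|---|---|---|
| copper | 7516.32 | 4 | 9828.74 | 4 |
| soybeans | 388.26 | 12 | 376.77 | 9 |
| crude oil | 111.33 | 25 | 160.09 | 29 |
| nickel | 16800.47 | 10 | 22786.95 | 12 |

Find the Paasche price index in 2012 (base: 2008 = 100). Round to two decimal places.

134.56

Paasche price index uses current-period quantities as weights.
ΣP(2012)·Q(2012) = 9828.74×4 + 376.77×9 + 160.09×29 + 22786.95×12 = 39314.96 + 3390.93 + 4642.61 + 273443.4 = 320791.9
ΣP(2008)·Q(2012) = 7516.32×4 + 388.26×9 + 111.33×29 + 16800.47×12 = 30065.28 + 3494.34 + 3228.57 + 201605.64 = 238393.83
Index = 320791.9 / 238393.83 × 100 = 134.5638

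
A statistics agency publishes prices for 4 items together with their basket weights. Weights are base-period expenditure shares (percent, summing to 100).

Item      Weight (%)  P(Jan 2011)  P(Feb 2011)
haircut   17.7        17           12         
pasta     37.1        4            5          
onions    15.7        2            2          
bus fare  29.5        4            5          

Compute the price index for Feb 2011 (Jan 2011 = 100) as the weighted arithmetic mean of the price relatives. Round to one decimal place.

111.4

haircut: 17.7 × (12/17) = 17.7 × 0.705882 = 12.4941
pasta: 37.1 × (5/4) = 37.1 × 1.250000 = 46.3750
onions: 15.7 × (2/2) = 15.7 × 1.000000 = 15.7000
bus fare: 29.5 × (5/4) = 29.5 × 1.250000 = 36.8750
Index = Σ wᵢ·(p₁ᵢ/p₀ᵢ) = 12.4941 + 46.3750 + 15.7000 + 36.8750 = 111.4441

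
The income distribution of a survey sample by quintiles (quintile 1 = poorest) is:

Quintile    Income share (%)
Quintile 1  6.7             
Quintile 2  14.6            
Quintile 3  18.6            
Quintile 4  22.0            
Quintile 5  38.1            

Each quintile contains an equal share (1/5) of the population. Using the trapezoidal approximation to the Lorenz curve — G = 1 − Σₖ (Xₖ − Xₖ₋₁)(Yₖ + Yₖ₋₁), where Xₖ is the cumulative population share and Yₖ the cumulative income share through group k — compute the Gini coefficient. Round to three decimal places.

Cumulative income shares Yₖ: 0.0670, 0.2130, 0.3990, 0.6190, 1.0000
Σ (Xₖ−Xₖ₋₁)(Yₖ+Yₖ₋₁) = (1/5)(0.0670+0.0000) + (1/5)(0.2130+0.0670) + (1/5)(0.3990+0.2130) + (1/5)(0.6190+0.3990) + (1/5)(1.0000+0.6190)
  = 0.0134 + 0.0560 + 0.1224 + 0.2036 + 0.3238 = 0.7192
G = 1 − 0.7192 = 0.2808

0.281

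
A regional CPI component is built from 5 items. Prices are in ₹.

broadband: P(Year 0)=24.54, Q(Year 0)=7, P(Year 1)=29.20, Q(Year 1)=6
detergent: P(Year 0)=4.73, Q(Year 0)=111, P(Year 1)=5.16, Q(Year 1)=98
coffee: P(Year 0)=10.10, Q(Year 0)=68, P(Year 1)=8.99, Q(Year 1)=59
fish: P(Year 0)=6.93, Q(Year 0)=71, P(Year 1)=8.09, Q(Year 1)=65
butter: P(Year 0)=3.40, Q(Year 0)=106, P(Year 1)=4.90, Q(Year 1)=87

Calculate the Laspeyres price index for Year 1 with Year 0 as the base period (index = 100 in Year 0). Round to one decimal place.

111.0

Laspeyres price index uses base-period quantities as weights.
ΣP(Year 1)·Q(Year 0) = 29.20×7 + 5.16×111 + 8.99×68 + 8.09×71 + 4.90×106 = 204.4 + 572.76 + 611.32 + 574.39 + 519.4 = 2482.27
ΣP(Year 0)·Q(Year 0) = 24.54×7 + 4.73×111 + 10.10×68 + 6.93×71 + 3.40×106 = 171.78 + 525.03 + 686.8 + 492.03 + 360.4 = 2236.04
Index = 2482.27 / 2236.04 × 100 = 111.0119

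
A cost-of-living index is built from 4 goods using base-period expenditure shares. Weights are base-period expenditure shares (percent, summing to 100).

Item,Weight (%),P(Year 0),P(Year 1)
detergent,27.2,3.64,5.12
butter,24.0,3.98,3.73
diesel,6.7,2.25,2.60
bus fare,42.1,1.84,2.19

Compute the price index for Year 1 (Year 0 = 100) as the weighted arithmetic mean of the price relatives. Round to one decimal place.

118.6

detergent: 27.2 × (5.12/3.64) = 27.2 × 1.406593 = 38.2593
butter: 24.0 × (3.73/3.98) = 24.0 × 0.937186 = 22.4925
diesel: 6.7 × (2.60/2.25) = 6.7 × 1.155556 = 7.7422
bus fare: 42.1 × (2.19/1.84) = 42.1 × 1.190217 = 50.1082
Index = Σ wᵢ·(p₁ᵢ/p₀ᵢ) = 38.2593 + 22.4925 + 7.7422 + 50.1082 = 118.6022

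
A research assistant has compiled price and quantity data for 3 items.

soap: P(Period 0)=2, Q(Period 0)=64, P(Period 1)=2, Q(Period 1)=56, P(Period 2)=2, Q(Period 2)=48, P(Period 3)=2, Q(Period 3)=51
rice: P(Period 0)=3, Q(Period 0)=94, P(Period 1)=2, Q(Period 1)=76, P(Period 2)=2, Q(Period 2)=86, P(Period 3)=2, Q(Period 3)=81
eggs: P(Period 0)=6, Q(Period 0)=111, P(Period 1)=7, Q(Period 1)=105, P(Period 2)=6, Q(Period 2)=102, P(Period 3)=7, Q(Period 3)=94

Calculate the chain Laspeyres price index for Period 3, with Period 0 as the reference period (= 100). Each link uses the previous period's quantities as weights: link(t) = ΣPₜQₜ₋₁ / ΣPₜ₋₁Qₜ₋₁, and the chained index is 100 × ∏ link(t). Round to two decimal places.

101.44

Link Period 0→Period 1:
ΣP(Period 1)Q(Period 0) = 2×64 + 2×94 + 7×111 = 128 + 188 + 777 = 1093
ΣP(Period 0)Q(Period 0) = 2×64 + 3×94 + 6×111 = 128 + 282 + 666 = 1076
link = 1093/1076 = 1.015799
Link Period 1→Period 2:
ΣP(Period 2)Q(Period 1) = 2×56 + 2×76 + 6×105 = 112 + 152 + 630 = 894
ΣP(Period 1)Q(Period 1) = 2×56 + 2×76 + 7×105 = 112 + 152 + 735 = 999
link = 894/999 = 0.894895
Link Period 2→Period 3:
ΣP(Period 3)Q(Period 2) = 2×48 + 2×86 + 7×102 = 96 + 172 + 714 = 982
ΣP(Period 2)Q(Period 2) = 2×48 + 2×86 + 6×102 = 96 + 172 + 612 = 880
link = 982/880 = 1.115909
Chained index = 100 × 1.015799 × 0.894895 × 1.115909 = 101.4399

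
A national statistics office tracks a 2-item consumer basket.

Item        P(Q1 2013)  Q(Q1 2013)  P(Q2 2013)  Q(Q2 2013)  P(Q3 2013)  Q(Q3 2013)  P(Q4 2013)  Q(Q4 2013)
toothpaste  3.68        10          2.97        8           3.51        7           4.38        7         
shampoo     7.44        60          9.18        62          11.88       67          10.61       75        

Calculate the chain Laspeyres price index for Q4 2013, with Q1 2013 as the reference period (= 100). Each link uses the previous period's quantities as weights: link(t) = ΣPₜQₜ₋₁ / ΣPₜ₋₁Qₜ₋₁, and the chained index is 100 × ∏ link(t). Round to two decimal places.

Link Q1 2013→Q2 2013:
ΣP(Q2 2013)Q(Q1 2013) = 2.97×10 + 9.18×60 = 29.7 + 550.8 = 580.5
ΣP(Q1 2013)Q(Q1 2013) = 3.68×10 + 7.44×60 = 36.8 + 446.4 = 483.2
link = 580.5/483.2 = 1.201366
Link Q2 2013→Q3 2013:
ΣP(Q3 2013)Q(Q2 2013) = 3.51×8 + 11.88×62 = 28.08 + 736.56 = 764.64
ΣP(Q2 2013)Q(Q2 2013) = 2.97×8 + 9.18×62 = 23.76 + 569.16 = 592.92
link = 764.64/592.92 = 1.289617
Link Q3 2013→Q4 2013:
ΣP(Q4 2013)Q(Q3 2013) = 4.38×7 + 10.61×67 = 30.66 + 710.87 = 741.53
ΣP(Q3 2013)Q(Q3 2013) = 3.51×7 + 11.88×67 = 24.57 + 795.96 = 820.53
link = 741.53/820.53 = 0.903721
Chained index = 100 × 1.201366 × 1.289617 × 0.903721 = 140.0137

140.01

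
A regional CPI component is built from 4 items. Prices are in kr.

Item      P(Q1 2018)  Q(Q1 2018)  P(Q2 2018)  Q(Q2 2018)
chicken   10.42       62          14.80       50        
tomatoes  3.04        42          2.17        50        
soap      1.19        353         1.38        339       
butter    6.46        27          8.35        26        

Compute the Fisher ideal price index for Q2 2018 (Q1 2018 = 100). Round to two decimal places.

Laspeyres component (base-period weights):
ΣP(Q2 2018)Q(Q1 2018) = 14.80×62 + 2.17×42 + 1.38×353 + 8.35×27 = 917.6 + 91.14 + 487.14 + 225.45 = 1721.33
ΣP(Q1 2018)Q(Q1 2018) = 10.42×62 + 3.04×42 + 1.19×353 + 6.46×27 = 646.04 + 127.68 + 420.07 + 174.42 = 1368.21
L = 1721.33 / 1368.21 × 100 = 125.8089
Paasche component (current-period weights):
ΣP(Q2 2018)Q(Q2 2018) = 14.80×50 + 2.17×50 + 1.38×339 + 8.35×26 = 740 + 108.5 + 467.82 + 217.1 = 1533.42
ΣP(Q1 2018)Q(Q2 2018) = 10.42×50 + 3.04×50 + 1.19×339 + 6.46×26 = 521 + 152 + 403.41 + 167.96 = 1244.37
P = 1533.42 / 1244.37 × 100 = 123.2286
Fisher = √(L × P) = √(125.8089 × 123.2286) = 124.5121

124.51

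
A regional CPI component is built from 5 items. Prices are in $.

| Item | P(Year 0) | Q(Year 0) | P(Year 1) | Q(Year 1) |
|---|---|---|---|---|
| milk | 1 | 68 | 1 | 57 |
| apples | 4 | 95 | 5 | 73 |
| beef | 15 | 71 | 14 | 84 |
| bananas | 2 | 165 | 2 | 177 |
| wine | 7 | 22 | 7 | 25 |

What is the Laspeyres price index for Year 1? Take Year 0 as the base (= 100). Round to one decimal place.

Laspeyres price index uses base-period quantities as weights.
ΣP(Year 1)·Q(Year 0) = 1×68 + 5×95 + 14×71 + 2×165 + 7×22 = 68 + 475 + 994 + 330 + 154 = 2021
ΣP(Year 0)·Q(Year 0) = 1×68 + 4×95 + 15×71 + 2×165 + 7×22 = 68 + 380 + 1065 + 330 + 154 = 1997
Index = 2021 / 1997 × 100 = 101.2018

101.2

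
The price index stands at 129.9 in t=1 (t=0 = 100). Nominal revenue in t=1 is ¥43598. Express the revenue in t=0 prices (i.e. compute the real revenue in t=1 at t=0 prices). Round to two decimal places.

Real = Nominal ÷ (Index/100) = 43598 ÷ (129.9/100)
     = 43598 ÷ 1.299 = 33562.7406

33562.74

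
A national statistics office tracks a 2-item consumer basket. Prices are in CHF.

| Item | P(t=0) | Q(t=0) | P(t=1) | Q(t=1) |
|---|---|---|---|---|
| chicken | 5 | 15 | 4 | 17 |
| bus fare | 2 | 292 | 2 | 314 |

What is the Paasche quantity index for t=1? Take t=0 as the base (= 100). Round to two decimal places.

108.07

Paasche quantity index uses current-period prices as weights.
ΣP(t=1)·Q(t=1) = 4×17 + 2×314 = 68 + 628 = 696
ΣP(t=1)·Q(t=0) = 4×15 + 2×292 = 60 + 584 = 644
Index = 696 / 644 × 100 = 108.0745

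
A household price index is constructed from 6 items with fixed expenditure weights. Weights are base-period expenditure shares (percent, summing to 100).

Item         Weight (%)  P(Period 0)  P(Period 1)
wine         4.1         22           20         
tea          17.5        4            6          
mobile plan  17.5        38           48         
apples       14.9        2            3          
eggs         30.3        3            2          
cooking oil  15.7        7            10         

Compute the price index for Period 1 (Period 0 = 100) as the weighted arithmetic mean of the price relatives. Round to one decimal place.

117.1

wine: 4.1 × (20/22) = 4.1 × 0.909091 = 3.7273
tea: 17.5 × (6/4) = 17.5 × 1.500000 = 26.2500
mobile plan: 17.5 × (48/38) = 17.5 × 1.263158 = 22.1053
apples: 14.9 × (3/2) = 14.9 × 1.500000 = 22.3500
eggs: 30.3 × (2/3) = 30.3 × 0.666667 = 20.2000
cooking oil: 15.7 × (10/7) = 15.7 × 1.428571 = 22.4286
Index = Σ wᵢ·(p₁ᵢ/p₀ᵢ) = 3.7273 + 26.2500 + 22.1053 + 22.3500 + 20.2000 + 22.4286 = 117.0611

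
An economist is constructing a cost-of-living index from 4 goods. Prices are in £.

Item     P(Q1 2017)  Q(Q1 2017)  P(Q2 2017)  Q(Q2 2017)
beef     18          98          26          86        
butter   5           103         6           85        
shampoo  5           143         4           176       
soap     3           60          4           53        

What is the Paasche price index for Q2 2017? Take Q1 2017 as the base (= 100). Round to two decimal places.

121.58

Paasche price index uses current-period quantities as weights.
ΣP(Q2 2017)·Q(Q2 2017) = 26×86 + 6×85 + 4×176 + 4×53 = 2236 + 510 + 704 + 212 = 3662
ΣP(Q1 2017)·Q(Q2 2017) = 18×86 + 5×85 + 5×176 + 3×53 = 1548 + 425 + 880 + 159 = 3012
Index = 3662 / 3012 × 100 = 121.5803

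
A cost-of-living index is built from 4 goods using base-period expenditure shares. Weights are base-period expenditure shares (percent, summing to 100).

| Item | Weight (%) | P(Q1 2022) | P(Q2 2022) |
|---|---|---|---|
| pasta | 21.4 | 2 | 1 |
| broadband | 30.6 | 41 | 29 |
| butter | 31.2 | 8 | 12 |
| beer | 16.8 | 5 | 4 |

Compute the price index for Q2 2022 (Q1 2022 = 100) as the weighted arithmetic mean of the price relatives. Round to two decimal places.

92.58

pasta: 21.4 × (1/2) = 21.4 × 0.500000 = 10.7000
broadband: 30.6 × (29/41) = 30.6 × 0.707317 = 21.6439
butter: 31.2 × (12/8) = 31.2 × 1.500000 = 46.8000
beer: 16.8 × (4/5) = 16.8 × 0.800000 = 13.4400
Index = Σ wᵢ·(p₁ᵢ/p₀ᵢ) = 10.7000 + 21.6439 + 46.8000 + 13.4400 = 92.5839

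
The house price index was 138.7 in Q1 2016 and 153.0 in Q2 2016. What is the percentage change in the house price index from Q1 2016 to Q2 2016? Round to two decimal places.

10.31%

Change = (153.0 − 138.7) / 138.7 × 100
       = 14.3 / 138.7 × 100 = 10.3100%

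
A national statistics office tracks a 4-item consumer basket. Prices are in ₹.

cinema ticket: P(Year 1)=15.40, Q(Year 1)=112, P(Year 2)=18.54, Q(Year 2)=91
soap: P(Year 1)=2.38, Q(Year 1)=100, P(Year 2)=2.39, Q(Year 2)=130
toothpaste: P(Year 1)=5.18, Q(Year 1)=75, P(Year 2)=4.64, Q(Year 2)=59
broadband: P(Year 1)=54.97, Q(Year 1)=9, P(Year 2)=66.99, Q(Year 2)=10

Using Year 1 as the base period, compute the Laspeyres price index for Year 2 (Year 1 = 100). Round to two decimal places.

Laspeyres price index uses base-period quantities as weights.
ΣP(Year 2)·Q(Year 1) = 18.54×112 + 2.39×100 + 4.64×75 + 66.99×9 = 2076.48 + 239 + 348 + 602.91 = 3266.39
ΣP(Year 1)·Q(Year 1) = 15.40×112 + 2.38×100 + 5.18×75 + 54.97×9 = 1724.8 + 238 + 388.5 + 494.73 = 2846.03
Index = 3266.39 / 2846.03 × 100 = 114.7700

114.77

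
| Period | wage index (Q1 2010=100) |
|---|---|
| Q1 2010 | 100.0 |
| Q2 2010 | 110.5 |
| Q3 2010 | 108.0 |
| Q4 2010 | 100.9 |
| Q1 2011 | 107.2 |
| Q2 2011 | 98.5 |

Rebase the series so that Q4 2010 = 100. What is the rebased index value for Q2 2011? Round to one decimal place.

Rebased(Q2 2011) = 98.5 / 100.9 × 100 = 97.6214

97.6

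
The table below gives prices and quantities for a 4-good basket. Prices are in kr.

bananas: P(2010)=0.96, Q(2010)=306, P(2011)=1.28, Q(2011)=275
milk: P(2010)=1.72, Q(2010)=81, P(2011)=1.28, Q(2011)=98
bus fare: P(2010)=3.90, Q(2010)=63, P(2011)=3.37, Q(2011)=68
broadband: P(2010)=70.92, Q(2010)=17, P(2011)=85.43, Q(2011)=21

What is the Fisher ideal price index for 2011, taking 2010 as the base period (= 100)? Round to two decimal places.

Laspeyres component (base-period weights):
ΣP(2011)Q(2010) = 1.28×306 + 1.28×81 + 3.37×63 + 85.43×17 = 391.68 + 103.68 + 212.31 + 1452.31 = 2159.98
ΣP(2010)Q(2010) = 0.96×306 + 1.72×81 + 3.90×63 + 70.92×17 = 293.76 + 139.32 + 245.7 + 1205.64 = 1884.42
L = 2159.98 / 1884.42 × 100 = 114.6231
Paasche component (current-period weights):
ΣP(2011)Q(2011) = 1.28×275 + 1.28×98 + 3.37×68 + 85.43×21 = 352 + 125.44 + 229.16 + 1794.03 = 2500.63
ΣP(2010)Q(2011) = 0.96×275 + 1.72×98 + 3.90×68 + 70.92×21 = 264 + 168.56 + 265.2 + 1489.32 = 2187.08
P = 2500.63 / 2187.08 × 100 = 114.3365
Fisher = √(L × P) = √(114.6231 × 114.3365) = 114.4797

114.48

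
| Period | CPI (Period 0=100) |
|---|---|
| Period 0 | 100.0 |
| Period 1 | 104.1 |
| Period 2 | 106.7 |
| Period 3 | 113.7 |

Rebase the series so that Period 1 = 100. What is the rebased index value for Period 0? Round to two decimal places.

Rebased(Period 0) = 100.0 / 104.1 × 100 = 96.0615

96.06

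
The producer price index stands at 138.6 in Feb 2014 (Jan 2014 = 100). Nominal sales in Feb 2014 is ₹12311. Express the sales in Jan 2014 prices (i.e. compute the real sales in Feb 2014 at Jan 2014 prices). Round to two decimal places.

8882.40

Real = Nominal ÷ (Index/100) = 12311 ÷ (138.6/100)
     = 12311 ÷ 1.386 = 8882.3954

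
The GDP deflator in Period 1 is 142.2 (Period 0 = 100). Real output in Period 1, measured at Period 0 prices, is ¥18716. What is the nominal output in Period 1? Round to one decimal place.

26614.2

Nominal = Real × (Index/100) = 18716 × (142.2/100)
        = 18716 × 1.422 = 26614.1520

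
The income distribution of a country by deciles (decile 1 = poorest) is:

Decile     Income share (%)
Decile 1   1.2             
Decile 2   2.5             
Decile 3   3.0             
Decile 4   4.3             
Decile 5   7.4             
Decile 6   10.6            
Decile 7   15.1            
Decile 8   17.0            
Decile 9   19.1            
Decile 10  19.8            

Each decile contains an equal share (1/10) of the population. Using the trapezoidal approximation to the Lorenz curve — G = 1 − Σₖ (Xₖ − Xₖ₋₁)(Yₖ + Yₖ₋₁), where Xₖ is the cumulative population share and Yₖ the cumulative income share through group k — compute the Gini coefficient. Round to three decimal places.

Cumulative income shares Yₖ: 0.0120, 0.0370, 0.0670, 0.1100, 0.1840, 0.2900, 0.4410, 0.6110, 0.8020, 1.0000
Σ (Xₖ−Xₖ₋₁)(Yₖ+Yₖ₋₁) = (1/10)(0.0120+0.0000) + (1/10)(0.0370+0.0120) + (1/10)(0.0670+0.0370) + (1/10)(0.1100+0.0670) + (1/10)(0.1840+0.1100) + (1/10)(0.2900+0.1840) + (1/10)(0.4410+0.2900) + (1/10)(0.6110+0.4410) + (1/10)(0.8020+0.6110) + (1/10)(1.0000+0.8020)
  = 0.0012 + 0.0049 + 0.0104 + 0.0177 + 0.0294 + 0.0474 + 0.0731 + 0.1052 + 0.1413 + 0.1802 = 0.6108
G = 1 − 0.6108 = 0.3892

0.389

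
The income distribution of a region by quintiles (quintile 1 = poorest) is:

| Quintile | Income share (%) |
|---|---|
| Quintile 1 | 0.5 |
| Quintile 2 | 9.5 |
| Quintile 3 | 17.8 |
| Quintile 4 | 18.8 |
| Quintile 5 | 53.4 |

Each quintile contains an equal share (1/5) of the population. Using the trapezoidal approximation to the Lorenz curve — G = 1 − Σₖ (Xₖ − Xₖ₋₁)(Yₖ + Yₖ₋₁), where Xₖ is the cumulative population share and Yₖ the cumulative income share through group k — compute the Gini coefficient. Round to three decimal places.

0.460

Cumulative income shares Yₖ: 0.0050, 0.1000, 0.2780, 0.4660, 1.0000
Σ (Xₖ−Xₖ₋₁)(Yₖ+Yₖ₋₁) = (1/5)(0.0050+0.0000) + (1/5)(0.1000+0.0050) + (1/5)(0.2780+0.1000) + (1/5)(0.4660+0.2780) + (1/5)(1.0000+0.4660)
  = 0.0010 + 0.0210 + 0.0756 + 0.1488 + 0.2932 = 0.5396
G = 1 − 0.5396 = 0.4604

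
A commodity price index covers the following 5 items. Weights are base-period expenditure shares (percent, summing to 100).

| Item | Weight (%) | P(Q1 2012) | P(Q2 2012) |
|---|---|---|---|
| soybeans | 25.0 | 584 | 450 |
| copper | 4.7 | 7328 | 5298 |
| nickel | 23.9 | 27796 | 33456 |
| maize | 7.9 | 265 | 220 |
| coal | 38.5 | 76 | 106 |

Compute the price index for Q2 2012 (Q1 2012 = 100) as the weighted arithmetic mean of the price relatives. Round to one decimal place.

111.7

soybeans: 25.0 × (450/584) = 25.0 × 0.770548 = 19.2637
copper: 4.7 × (5298/7328) = 4.7 × 0.722980 = 3.3980
nickel: 23.9 × (33456/27796) = 23.9 × 1.203626 = 28.7667
maize: 7.9 × (220/265) = 7.9 × 0.830189 = 6.5585
coal: 38.5 × (106/76) = 38.5 × 1.394737 = 53.6974
Index = Σ wᵢ·(p₁ᵢ/p₀ᵢ) = 19.2637 + 3.3980 + 28.7667 + 6.5585 + 53.6974 = 111.6842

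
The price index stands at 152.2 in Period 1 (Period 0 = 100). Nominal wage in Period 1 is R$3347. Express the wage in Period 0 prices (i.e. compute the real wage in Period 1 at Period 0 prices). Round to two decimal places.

Real = Nominal ÷ (Index/100) = 3347 ÷ (152.2/100)
     = 3347 ÷ 1.522 = 2199.0802

2199.08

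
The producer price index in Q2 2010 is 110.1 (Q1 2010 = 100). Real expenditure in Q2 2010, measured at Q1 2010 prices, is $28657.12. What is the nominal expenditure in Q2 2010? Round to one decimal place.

31551.5

Nominal = Real × (Index/100) = 28657.12 × (110.1/100)
        = 28657.12 × 1.101 = 31551.4891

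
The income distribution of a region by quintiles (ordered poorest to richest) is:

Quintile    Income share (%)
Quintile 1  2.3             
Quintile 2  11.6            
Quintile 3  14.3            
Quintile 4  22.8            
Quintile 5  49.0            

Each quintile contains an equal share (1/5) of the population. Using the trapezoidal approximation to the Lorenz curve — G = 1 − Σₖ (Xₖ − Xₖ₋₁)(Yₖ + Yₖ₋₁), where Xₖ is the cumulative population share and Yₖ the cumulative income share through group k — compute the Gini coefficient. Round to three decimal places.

Cumulative income shares Yₖ: 0.0230, 0.1390, 0.2820, 0.5100, 1.0000
Σ (Xₖ−Xₖ₋₁)(Yₖ+Yₖ₋₁) = (1/5)(0.0230+0.0000) + (1/5)(0.1390+0.0230) + (1/5)(0.2820+0.1390) + (1/5)(0.5100+0.2820) + (1/5)(1.0000+0.5100)
  = 0.0046 + 0.0324 + 0.0842 + 0.1584 + 0.3020 = 0.5816
G = 1 − 0.5816 = 0.4184

0.418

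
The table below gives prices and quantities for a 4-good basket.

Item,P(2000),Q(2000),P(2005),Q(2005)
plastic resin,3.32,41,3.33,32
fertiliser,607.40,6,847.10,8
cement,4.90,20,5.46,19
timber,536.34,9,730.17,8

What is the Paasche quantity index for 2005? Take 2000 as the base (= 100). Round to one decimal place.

107.8

Paasche quantity index uses current-period prices as weights.
ΣP(2005)·Q(2005) = 3.33×32 + 847.10×8 + 5.46×19 + 730.17×8 = 106.56 + 6776.8 + 103.74 + 5841.36 = 12828.46
ΣP(2005)·Q(2000) = 3.33×41 + 847.10×6 + 5.46×20 + 730.17×9 = 136.53 + 5082.6 + 109.2 + 6571.53 = 11899.86
Index = 12828.46 / 11899.86 × 100 = 107.8035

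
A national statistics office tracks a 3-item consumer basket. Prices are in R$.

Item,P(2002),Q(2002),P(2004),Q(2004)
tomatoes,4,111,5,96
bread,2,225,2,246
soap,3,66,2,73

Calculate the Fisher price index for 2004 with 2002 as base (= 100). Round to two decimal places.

103.11

Laspeyres component (base-period weights):
ΣP(2004)Q(2002) = 5×111 + 2×225 + 2×66 = 555 + 450 + 132 = 1137
ΣP(2002)Q(2002) = 4×111 + 2×225 + 3×66 = 444 + 450 + 198 = 1092
L = 1137 / 1092 × 100 = 104.1209
Paasche component (current-period weights):
ΣP(2004)Q(2004) = 5×96 + 2×246 + 2×73 = 480 + 492 + 146 = 1118
ΣP(2002)Q(2004) = 4×96 + 2×246 + 3×73 = 384 + 492 + 219 = 1095
P = 1118 / 1095 × 100 = 102.1005
Fisher = √(L × P) = √(104.1209 × 102.1005) = 103.1057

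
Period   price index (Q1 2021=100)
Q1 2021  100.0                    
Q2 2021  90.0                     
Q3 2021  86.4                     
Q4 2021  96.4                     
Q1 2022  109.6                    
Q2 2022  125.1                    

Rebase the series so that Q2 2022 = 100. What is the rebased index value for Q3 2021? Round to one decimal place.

Rebased(Q3 2021) = 86.4 / 125.1 × 100 = 69.0647

69.1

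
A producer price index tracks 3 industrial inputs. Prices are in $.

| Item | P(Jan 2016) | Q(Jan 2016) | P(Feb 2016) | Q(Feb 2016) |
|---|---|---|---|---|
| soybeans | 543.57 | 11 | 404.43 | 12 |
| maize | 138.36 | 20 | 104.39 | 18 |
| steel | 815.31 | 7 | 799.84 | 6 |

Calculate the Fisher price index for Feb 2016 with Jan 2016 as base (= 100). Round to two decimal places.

Laspeyres component (base-period weights):
ΣP(Feb 2016)Q(Jan 2016) = 404.43×11 + 104.39×20 + 799.84×7 = 4448.73 + 2087.8 + 5598.88 = 12135.41
ΣP(Jan 2016)Q(Jan 2016) = 543.57×11 + 138.36×20 + 815.31×7 = 5979.27 + 2767.2 + 5707.17 = 14453.64
L = 12135.41 / 14453.64 × 100 = 83.9609
Paasche component (current-period weights):
ΣP(Feb 2016)Q(Feb 2016) = 404.43×12 + 104.39×18 + 799.84×6 = 4853.16 + 1879.02 + 4799.04 = 11531.22
ΣP(Jan 2016)Q(Feb 2016) = 543.57×12 + 138.36×18 + 815.31×6 = 6522.84 + 2490.48 + 4891.86 = 13905.18
P = 11531.22 / 13905.18 × 100 = 82.9275
Fisher = √(L × P) = √(83.9609 × 82.9275) = 83.4426

83.44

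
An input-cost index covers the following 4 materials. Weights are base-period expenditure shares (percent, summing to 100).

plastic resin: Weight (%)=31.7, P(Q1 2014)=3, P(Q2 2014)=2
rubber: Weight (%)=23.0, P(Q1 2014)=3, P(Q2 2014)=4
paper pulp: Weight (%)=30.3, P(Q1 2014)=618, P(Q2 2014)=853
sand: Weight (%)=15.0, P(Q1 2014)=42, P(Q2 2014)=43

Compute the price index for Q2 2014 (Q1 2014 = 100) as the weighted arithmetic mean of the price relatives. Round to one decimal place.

109.0

plastic resin: 31.7 × (2/3) = 31.7 × 0.666667 = 21.1333
rubber: 23.0 × (4/3) = 23.0 × 1.333333 = 30.6667
paper pulp: 30.3 × (853/618) = 30.3 × 1.380259 = 41.8218
sand: 15.0 × (43/42) = 15.0 × 1.023810 = 15.3571
Index = Σ wᵢ·(p₁ᵢ/p₀ᵢ) = 21.1333 + 30.6667 + 41.8218 + 15.3571 = 108.9790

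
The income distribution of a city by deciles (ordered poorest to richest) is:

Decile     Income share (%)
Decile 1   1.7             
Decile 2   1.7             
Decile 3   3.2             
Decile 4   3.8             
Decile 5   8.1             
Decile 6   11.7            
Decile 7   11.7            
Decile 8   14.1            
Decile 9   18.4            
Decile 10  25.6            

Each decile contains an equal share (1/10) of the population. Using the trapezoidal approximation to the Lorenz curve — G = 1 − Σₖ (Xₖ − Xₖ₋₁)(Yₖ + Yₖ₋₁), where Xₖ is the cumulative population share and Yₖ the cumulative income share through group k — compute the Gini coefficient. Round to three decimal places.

Cumulative income shares Yₖ: 0.0170, 0.0340, 0.0660, 0.1040, 0.1850, 0.3020, 0.4190, 0.5600, 0.7440, 1.0000
Σ (Xₖ−Xₖ₋₁)(Yₖ+Yₖ₋₁) = (1/10)(0.0170+0.0000) + (1/10)(0.0340+0.0170) + (1/10)(0.0660+0.0340) + (1/10)(0.1040+0.0660) + (1/10)(0.1850+0.1040) + (1/10)(0.3020+0.1850) + (1/10)(0.4190+0.3020) + (1/10)(0.5600+0.4190) + (1/10)(0.7440+0.5600) + (1/10)(1.0000+0.7440)
  = 0.0017 + 0.0051 + 0.0100 + 0.0170 + 0.0289 + 0.0487 + 0.0721 + 0.0979 + 0.1304 + 0.1744 = 0.5862
G = 1 − 0.5862 = 0.4138

0.414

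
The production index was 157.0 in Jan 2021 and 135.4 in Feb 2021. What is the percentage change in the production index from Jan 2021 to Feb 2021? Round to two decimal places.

Change = (135.4 − 157.0) / 157.0 × 100
       = -21.6 / 157.0 × 100 = -13.7580%

-13.76%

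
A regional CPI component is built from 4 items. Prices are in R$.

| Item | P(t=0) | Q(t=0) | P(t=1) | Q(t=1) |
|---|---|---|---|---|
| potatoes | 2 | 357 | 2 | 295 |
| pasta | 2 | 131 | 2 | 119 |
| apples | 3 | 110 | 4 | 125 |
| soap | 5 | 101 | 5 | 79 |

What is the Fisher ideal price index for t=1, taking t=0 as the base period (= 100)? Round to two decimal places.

Laspeyres component (base-period weights):
ΣP(t=1)Q(t=0) = 2×357 + 2×131 + 4×110 + 5×101 = 714 + 262 + 440 + 505 = 1921
ΣP(t=0)Q(t=0) = 2×357 + 2×131 + 3×110 + 5×101 = 714 + 262 + 330 + 505 = 1811
L = 1921 / 1811 × 100 = 106.0740
Paasche component (current-period weights):
ΣP(t=1)Q(t=1) = 2×295 + 2×119 + 4×125 + 5×79 = 590 + 238 + 500 + 395 = 1723
ΣP(t=0)Q(t=1) = 2×295 + 2×119 + 3×125 + 5×79 = 590 + 238 + 375 + 395 = 1598
P = 1723 / 1598 × 100 = 107.8223
Fisher = √(L × P) = √(106.0740 × 107.8223) = 106.9446

106.94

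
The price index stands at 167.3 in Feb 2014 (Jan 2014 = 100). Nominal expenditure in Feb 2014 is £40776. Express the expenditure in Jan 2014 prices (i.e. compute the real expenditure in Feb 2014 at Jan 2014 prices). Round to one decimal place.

Real = Nominal ÷ (Index/100) = 40776 ÷ (167.3/100)
     = 40776 ÷ 1.673 = 24372.9827

24373.0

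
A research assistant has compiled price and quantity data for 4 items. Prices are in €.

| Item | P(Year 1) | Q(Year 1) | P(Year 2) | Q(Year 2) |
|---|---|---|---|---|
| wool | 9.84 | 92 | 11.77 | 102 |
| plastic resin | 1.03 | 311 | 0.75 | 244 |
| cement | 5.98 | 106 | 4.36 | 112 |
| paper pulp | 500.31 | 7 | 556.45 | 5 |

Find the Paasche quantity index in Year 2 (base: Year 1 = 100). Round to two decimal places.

Paasche quantity index uses current-period prices as weights.
ΣP(Year 2)·Q(Year 2) = 11.77×102 + 0.75×244 + 4.36×112 + 556.45×5 = 1200.54 + 183 + 488.32 + 2782.25 = 4654.11
ΣP(Year 2)·Q(Year 1) = 11.77×92 + 0.75×311 + 4.36×106 + 556.45×7 = 1082.84 + 233.25 + 462.16 + 3895.15 = 5673.4
Index = 4654.11 / 5673.4 × 100 = 82.0339

82.03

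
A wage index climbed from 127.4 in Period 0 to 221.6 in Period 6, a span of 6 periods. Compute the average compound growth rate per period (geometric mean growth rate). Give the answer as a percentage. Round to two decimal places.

9.66%

Growth factor = (221.6/127.4)^(1/6) = (1.739403)^(1/6) = 1.096647
Growth rate = 1.096647 − 1 = 0.096647 = 9.6647%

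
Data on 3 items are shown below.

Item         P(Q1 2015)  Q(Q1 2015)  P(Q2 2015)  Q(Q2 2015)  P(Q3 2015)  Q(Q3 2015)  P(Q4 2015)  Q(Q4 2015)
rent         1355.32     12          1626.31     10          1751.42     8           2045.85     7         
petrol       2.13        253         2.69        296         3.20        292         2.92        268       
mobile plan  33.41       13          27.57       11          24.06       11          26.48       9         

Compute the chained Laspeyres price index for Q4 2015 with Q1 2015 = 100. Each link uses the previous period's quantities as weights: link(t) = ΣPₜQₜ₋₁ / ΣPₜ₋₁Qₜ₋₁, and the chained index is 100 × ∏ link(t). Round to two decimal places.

148.06

Link Q1 2015→Q2 2015:
ΣP(Q2 2015)Q(Q1 2015) = 1626.31×12 + 2.69×253 + 27.57×13 = 19515.72 + 680.57 + 358.41 = 20554.7
ΣP(Q1 2015)Q(Q1 2015) = 1355.32×12 + 2.13×253 + 33.41×13 = 16263.84 + 538.89 + 434.33 = 17237.06
link = 20554.7/17237.06 = 1.192471
Link Q2 2015→Q3 2015:
ΣP(Q3 2015)Q(Q2 2015) = 1751.42×10 + 3.20×296 + 24.06×11 = 17514.2 + 947.2 + 264.66 = 18726.06
ΣP(Q2 2015)Q(Q2 2015) = 1626.31×10 + 2.69×296 + 27.57×11 = 16263.1 + 796.24 + 303.27 = 17362.61
link = 18726.06/17362.61 = 1.078528
Link Q3 2015→Q4 2015:
ΣP(Q4 2015)Q(Q3 2015) = 2045.85×8 + 2.92×292 + 26.48×11 = 16366.8 + 852.64 + 291.28 = 17510.72
ΣP(Q3 2015)Q(Q3 2015) = 1751.42×8 + 3.20×292 + 24.06×11 = 14011.36 + 934.4 + 264.66 = 15210.42
link = 17510.72/15210.42 = 1.151232
Chained index = 100 × 1.192471 × 1.078528 × 1.151232 = 148.0615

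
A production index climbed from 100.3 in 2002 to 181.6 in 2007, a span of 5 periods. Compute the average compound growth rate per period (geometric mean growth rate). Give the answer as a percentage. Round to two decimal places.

12.61%

Growth factor = (181.6/100.3)^(1/5) = (1.810568)^(1/5) = 1.126064
Growth rate = 1.126064 − 1 = 0.126064 = 12.6064%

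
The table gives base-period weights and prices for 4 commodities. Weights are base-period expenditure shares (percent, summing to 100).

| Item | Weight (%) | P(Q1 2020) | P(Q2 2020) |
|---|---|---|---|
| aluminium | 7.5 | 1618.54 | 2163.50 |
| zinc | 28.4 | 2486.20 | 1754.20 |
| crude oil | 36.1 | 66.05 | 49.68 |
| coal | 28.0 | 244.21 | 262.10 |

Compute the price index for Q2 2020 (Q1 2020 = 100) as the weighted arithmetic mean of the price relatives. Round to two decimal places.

87.27

aluminium: 7.5 × (2163.50/1618.54) = 7.5 × 1.336699 = 10.0252
zinc: 28.4 × (1754.20/2486.20) = 28.4 × 0.705575 = 20.0383
crude oil: 36.1 × (49.68/66.05) = 36.1 × 0.752157 = 27.1529
coal: 28.0 × (262.10/244.21) = 28.0 × 1.073257 = 30.0512
Index = Σ wᵢ·(p₁ᵢ/p₀ᵢ) = 10.0252 + 20.0383 + 27.1529 + 30.0512 = 87.2676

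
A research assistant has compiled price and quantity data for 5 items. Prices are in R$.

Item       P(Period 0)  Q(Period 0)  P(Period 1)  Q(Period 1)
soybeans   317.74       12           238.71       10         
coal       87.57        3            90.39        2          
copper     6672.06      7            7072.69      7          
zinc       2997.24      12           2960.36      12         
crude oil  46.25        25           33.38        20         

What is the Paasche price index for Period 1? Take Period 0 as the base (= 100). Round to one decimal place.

Paasche price index uses current-period quantities as weights.
ΣP(Period 1)·Q(Period 1) = 238.71×10 + 90.39×2 + 7072.69×7 + 2960.36×12 + 33.38×20 = 2387.1 + 180.78 + 49508.83 + 35524.32 + 667.6 = 88268.63
ΣP(Period 0)·Q(Period 1) = 317.74×10 + 87.57×2 + 6672.06×7 + 2997.24×12 + 46.25×20 = 3177.4 + 175.14 + 46704.42 + 35966.88 + 925 = 86948.84
Index = 88268.63 / 86948.84 × 100 = 101.5179

101.5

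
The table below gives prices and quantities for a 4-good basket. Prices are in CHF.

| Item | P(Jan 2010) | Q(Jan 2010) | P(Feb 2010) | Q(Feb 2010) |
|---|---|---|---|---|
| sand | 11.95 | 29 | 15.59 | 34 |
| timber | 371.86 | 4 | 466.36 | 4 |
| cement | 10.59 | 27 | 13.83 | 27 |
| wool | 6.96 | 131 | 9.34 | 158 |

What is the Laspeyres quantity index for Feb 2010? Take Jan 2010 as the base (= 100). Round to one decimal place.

Laspeyres quantity index uses base-period prices as weights.
ΣP(Jan 2010)·Q(Feb 2010) = 11.95×34 + 371.86×4 + 10.59×27 + 6.96×158 = 406.3 + 1487.44 + 285.93 + 1099.68 = 3279.35
ΣP(Jan 2010)·Q(Jan 2010) = 11.95×29 + 371.86×4 + 10.59×27 + 6.96×131 = 346.55 + 1487.44 + 285.93 + 911.76 = 3031.68
Index = 3279.35 / 3031.68 × 100 = 108.1694

108.2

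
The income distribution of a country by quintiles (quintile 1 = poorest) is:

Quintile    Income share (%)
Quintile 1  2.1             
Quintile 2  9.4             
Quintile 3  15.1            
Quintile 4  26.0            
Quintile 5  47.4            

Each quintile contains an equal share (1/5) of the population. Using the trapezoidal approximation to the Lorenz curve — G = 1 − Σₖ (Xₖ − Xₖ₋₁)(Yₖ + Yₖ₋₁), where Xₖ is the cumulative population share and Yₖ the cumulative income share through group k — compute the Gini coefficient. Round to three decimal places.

0.429

Cumulative income shares Yₖ: 0.0210, 0.1150, 0.2660, 0.5260, 1.0000
Σ (Xₖ−Xₖ₋₁)(Yₖ+Yₖ₋₁) = (1/5)(0.0210+0.0000) + (1/5)(0.1150+0.0210) + (1/5)(0.2660+0.1150) + (1/5)(0.5260+0.2660) + (1/5)(1.0000+0.5260)
  = 0.0042 + 0.0272 + 0.0762 + 0.1584 + 0.3052 = 0.5712
G = 1 − 0.5712 = 0.4288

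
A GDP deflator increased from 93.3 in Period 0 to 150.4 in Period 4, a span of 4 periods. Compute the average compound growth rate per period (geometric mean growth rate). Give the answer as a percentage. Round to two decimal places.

Growth factor = (150.4/93.3)^(1/4) = (1.612004)^(1/4) = 1.126786
Growth rate = 1.126786 − 1 = 0.126786 = 12.6786%

12.68%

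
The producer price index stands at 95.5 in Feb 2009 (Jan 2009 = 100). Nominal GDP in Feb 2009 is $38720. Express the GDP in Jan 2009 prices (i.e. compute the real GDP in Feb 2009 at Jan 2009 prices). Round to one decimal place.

40544.5

Real = Nominal ÷ (Index/100) = 38720 ÷ (95.5/100)
     = 38720 ÷ 0.955 = 40544.5026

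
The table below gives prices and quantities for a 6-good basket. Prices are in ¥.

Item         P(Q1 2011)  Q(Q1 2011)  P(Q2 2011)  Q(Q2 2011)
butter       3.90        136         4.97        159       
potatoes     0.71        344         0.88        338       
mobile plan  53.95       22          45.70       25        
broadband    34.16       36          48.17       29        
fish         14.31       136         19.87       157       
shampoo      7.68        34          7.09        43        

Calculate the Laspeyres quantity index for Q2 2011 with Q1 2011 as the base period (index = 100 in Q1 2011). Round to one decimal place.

Laspeyres quantity index uses base-period prices as weights.
ΣP(Q1 2011)·Q(Q2 2011) = 3.90×159 + 0.71×338 + 53.95×25 + 34.16×29 + 14.31×157 + 7.68×43 = 620.1 + 239.98 + 1348.75 + 990.64 + 2246.67 + 330.24 = 5776.38
ΣP(Q1 2011)·Q(Q1 2011) = 3.90×136 + 0.71×344 + 53.95×22 + 34.16×36 + 14.31×136 + 7.68×34 = 530.4 + 244.24 + 1186.9 + 1229.76 + 1946.16 + 261.12 = 5398.58
Index = 5776.38 / 5398.58 × 100 = 106.9981

107.0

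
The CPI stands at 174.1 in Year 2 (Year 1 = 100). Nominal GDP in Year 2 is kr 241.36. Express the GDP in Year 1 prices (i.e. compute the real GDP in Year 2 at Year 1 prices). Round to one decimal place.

138.6

Real = Nominal ÷ (Index/100) = 241.36 ÷ (174.1/100)
     = 241.36 ÷ 1.741 = 138.6330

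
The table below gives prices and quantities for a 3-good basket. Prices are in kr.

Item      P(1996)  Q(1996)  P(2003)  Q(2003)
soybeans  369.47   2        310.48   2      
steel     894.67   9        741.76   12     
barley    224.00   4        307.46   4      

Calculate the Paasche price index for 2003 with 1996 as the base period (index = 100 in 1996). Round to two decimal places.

Paasche price index uses current-period quantities as weights.
ΣP(2003)·Q(2003) = 310.48×2 + 741.76×12 + 307.46×4 = 620.96 + 8901.12 + 1229.84 = 10751.92
ΣP(1996)·Q(2003) = 369.47×2 + 894.67×12 + 224.00×4 = 738.94 + 10736.04 + 896 = 12370.98
Index = 10751.92 / 12370.98 × 100 = 86.9124

86.91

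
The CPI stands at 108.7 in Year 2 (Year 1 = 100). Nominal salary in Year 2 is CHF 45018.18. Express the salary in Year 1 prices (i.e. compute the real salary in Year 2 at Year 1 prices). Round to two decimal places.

Real = Nominal ÷ (Index/100) = 45018.18 ÷ (108.7/100)
     = 45018.18 ÷ 1.087 = 41415.0690

41415.07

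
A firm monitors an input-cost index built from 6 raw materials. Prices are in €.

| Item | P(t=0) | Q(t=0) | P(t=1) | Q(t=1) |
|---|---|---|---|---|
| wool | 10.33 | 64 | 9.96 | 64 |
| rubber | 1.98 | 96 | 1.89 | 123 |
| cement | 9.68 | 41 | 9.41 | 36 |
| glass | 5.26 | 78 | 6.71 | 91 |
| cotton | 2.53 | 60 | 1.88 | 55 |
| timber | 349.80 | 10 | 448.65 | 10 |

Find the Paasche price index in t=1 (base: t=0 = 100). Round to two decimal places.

Paasche price index uses current-period quantities as weights.
ΣP(t=1)·Q(t=1) = 9.96×64 + 1.89×123 + 9.41×36 + 6.71×91 + 1.88×55 + 448.65×10 = 637.44 + 232.47 + 338.76 + 610.61 + 103.4 + 4486.5 = 6409.18
ΣP(t=0)·Q(t=1) = 10.33×64 + 1.98×123 + 9.68×36 + 5.26×91 + 2.53×55 + 349.80×10 = 661.12 + 243.54 + 348.48 + 478.66 + 139.15 + 3498 = 5368.95
Index = 6409.18 / 5368.95 × 100 = 119.3749

119.37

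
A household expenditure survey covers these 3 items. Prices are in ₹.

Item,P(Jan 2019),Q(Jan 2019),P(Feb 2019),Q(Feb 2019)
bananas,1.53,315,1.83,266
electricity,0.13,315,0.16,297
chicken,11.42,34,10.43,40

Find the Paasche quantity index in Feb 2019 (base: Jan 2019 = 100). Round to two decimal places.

Paasche quantity index uses current-period prices as weights.
ΣP(Feb 2019)·Q(Feb 2019) = 1.83×266 + 0.16×297 + 10.43×40 = 486.78 + 47.52 + 417.2 = 951.5
ΣP(Feb 2019)·Q(Jan 2019) = 1.83×315 + 0.16×315 + 10.43×34 = 576.45 + 50.4 + 354.62 = 981.47
Index = 951.5 / 981.47 × 100 = 96.9464

96.95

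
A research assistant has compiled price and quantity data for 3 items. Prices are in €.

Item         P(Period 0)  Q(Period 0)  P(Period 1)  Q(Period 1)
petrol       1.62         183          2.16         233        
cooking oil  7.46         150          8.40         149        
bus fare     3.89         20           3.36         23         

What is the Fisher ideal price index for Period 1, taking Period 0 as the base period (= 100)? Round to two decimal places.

115.71

Laspeyres component (base-period weights):
ΣP(Period 1)Q(Period 0) = 2.16×183 + 8.40×150 + 3.36×20 = 395.28 + 1260 + 67.2 = 1722.48
ΣP(Period 0)Q(Period 0) = 1.62×183 + 7.46×150 + 3.89×20 = 296.46 + 1119 + 77.8 = 1493.26
L = 1722.48 / 1493.26 × 100 = 115.3503
Paasche component (current-period weights):
ΣP(Period 1)Q(Period 1) = 2.16×233 + 8.40×149 + 3.36×23 = 503.28 + 1251.6 + 77.28 = 1832.16
ΣP(Period 0)Q(Period 1) = 1.62×233 + 7.46×149 + 3.89×23 = 377.46 + 1111.54 + 89.47 = 1578.47
P = 1832.16 / 1578.47 × 100 = 116.0719
Fisher = √(L × P) = √(115.3503 × 116.0719) = 115.7105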